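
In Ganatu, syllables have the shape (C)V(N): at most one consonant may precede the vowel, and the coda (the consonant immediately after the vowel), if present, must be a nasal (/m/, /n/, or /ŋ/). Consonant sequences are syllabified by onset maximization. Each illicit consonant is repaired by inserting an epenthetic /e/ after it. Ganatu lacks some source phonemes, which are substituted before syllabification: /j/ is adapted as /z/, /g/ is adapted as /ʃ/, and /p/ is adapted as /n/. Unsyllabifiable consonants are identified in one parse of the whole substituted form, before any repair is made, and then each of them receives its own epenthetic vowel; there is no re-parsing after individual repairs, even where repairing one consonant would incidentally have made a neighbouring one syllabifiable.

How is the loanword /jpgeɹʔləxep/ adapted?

Substitution: /j/ → /z/, /p/ → /n/, /g/ → /ʃ/, giving /znʃeɹʔləxen/.
The consonants /z/, /n/, /ɹ/, /ʔ/ cannot be parsed into a legal (C)V(N) syllable (only a nasal (/m/, /n/, or /ŋ/) is licensed in coda position; onsets are limited to one consonant).
Each unlicensed consonant becomes the onset of a new syllable: /z/ → /ze/, /n/ → /ne/, /ɹ/ → /ɹe/, /ʔ/ → /ʔe/.

zeneʃeɹeʔeləxen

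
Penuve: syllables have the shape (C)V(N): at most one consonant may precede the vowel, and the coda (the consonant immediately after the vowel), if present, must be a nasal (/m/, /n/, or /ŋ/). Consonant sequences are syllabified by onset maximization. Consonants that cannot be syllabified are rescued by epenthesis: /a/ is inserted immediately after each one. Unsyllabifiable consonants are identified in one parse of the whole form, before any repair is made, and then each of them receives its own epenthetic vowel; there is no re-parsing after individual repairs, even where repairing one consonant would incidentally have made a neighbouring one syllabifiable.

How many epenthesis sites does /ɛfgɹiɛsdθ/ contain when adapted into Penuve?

5

The unsyllabifiable consonants are /f/, /g/, /s/, /d/, /θ/; each receives one epenthetic vowel.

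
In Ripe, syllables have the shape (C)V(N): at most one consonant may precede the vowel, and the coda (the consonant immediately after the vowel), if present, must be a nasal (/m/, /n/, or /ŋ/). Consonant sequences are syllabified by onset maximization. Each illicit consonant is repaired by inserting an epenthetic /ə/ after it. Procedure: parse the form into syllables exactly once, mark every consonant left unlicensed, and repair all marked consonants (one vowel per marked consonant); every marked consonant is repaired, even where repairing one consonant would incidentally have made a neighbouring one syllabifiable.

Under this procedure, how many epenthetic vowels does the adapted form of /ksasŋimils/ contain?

The unsyllabifiable consonants are /k/, /s/, /l/, /s/; each receives one epenthetic vowel.

4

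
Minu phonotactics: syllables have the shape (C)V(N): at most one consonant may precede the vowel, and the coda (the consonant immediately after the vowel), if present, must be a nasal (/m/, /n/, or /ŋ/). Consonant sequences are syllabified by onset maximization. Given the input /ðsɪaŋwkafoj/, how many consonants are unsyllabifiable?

Syllabifying with onset maximization leaves /ð/, /w/, /j/ stranded (only a nasal (/m/, /n/, or /ŋ/) is licensed in coda position; onsets are limited to one consonant).

3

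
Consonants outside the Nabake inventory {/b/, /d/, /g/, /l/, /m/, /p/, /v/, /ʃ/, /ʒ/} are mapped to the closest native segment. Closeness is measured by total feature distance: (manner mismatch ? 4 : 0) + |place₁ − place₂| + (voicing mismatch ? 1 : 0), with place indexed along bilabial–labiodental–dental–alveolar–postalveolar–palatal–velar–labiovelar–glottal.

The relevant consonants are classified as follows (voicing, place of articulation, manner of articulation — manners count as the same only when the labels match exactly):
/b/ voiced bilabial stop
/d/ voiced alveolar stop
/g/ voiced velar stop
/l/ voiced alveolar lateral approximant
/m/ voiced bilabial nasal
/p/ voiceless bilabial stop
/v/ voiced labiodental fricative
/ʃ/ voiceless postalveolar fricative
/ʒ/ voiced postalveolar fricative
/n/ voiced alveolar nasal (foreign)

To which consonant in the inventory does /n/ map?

m

/m/ is closest: same manner (nasal), place distance 3 (alveolar→bilabial), same voicing; total 3. Next closest is /d/ at distance 4.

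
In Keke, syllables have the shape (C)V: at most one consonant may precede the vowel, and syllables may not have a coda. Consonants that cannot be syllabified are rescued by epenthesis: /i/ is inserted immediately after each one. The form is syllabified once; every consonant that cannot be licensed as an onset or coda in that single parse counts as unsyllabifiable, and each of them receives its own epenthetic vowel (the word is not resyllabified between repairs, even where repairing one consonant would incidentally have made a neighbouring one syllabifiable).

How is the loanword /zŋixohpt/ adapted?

ziŋixohipiti

The consonants /z/, /h/, /p/, /t/ cannot be parsed into a legal (C)V syllable (no codas are permitted; onsets are limited to one consonant).
Each unlicensed consonant becomes the onset of a new syllable: /z/ → /zi/, /h/ → /hi/, /p/ → /pi/, /t/ → /ti/.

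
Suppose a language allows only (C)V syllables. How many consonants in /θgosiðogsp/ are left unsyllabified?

Syllabifying with onset maximization leaves /θ/, /g/, /s/, /p/ stranded (no codas are permitted; onsets are limited to one consonant).

4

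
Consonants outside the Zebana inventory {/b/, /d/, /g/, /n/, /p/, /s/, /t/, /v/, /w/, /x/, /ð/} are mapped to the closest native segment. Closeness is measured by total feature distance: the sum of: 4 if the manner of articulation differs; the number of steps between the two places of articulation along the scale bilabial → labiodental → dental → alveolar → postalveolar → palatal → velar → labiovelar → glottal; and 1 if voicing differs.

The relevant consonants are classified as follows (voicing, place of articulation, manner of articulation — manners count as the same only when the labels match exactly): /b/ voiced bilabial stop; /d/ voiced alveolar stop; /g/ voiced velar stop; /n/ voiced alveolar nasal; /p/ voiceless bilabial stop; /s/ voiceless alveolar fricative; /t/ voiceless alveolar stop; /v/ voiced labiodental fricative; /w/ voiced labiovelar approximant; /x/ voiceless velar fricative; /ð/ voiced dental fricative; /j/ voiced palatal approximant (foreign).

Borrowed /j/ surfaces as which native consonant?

/w/ is closest: same manner (approximant), place distance 2 (palatal→labiovelar), same voicing; total 2. Next closest is /g/ at distance 5.

w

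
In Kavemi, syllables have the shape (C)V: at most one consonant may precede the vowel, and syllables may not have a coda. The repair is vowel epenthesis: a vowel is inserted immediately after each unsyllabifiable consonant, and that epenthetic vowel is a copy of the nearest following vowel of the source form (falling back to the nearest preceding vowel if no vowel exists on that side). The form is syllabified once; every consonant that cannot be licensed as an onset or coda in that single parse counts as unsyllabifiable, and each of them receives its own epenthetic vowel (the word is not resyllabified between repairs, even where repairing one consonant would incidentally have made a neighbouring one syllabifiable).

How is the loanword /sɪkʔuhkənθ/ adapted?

The consonants /k/, /h/, /n/, /θ/ cannot be parsed into a legal (C)V syllable (no codas are permitted; onsets are limited to one consonant).
Epenthesis after each stranded consonant: /k/ → /ku/, /h/ → /hə/, /n/ → /nə/, /θ/ → /θə/.

sɪkuʔuhəkənəθə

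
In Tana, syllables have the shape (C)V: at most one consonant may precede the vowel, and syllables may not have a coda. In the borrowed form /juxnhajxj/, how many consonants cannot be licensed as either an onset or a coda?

5

Under (C)V, the unsyllabifiable consonants are /x/, /n/, /j/, /x/, /j/ (no codas are permitted; onsets are limited to one consonant).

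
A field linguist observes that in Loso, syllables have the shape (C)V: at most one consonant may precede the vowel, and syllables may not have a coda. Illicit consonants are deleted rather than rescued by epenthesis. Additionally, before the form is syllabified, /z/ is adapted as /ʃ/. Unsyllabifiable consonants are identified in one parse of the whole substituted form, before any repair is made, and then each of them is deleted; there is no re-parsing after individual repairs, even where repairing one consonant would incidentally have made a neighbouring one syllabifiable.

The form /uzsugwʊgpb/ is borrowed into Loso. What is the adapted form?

Substitution: /z/ → /ʃ/, giving /uʃsugwʊgpb/.
Syllabifying with onset maximization leaves /ʃ/, /g/, /g/, /p/, /b/ stranded (no codas are permitted; onsets are limited to one consonant).
Deletion applies to /ʃ/, /g/, /g/, /p/, /b/.

usuwʊ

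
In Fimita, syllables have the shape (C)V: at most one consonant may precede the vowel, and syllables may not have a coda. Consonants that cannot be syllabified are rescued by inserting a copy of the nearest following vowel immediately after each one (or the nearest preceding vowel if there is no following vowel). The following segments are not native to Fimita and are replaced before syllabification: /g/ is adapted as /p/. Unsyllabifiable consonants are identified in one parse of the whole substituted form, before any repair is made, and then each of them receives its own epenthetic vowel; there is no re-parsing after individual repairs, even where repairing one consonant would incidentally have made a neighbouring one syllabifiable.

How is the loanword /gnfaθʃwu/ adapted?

panafaθuʃuwu

Substitution: /g/ → /p/, giving /pnfaθʃwu/.
The consonants /p/, /n/, /θ/, /ʃ/ cannot be parsed into a legal (C)V syllable (no codas are permitted; onsets are limited to one consonant).
Epenthesis after each stranded consonant: /p/ → /pa/, /n/ → /na/, /θ/ → /θu/, /ʃ/ → /ʃu/.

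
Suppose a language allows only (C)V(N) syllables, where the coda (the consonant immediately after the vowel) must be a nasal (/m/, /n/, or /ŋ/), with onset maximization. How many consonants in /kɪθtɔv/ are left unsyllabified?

Under (C)V(N), the unsyllabifiable consonants are /θ/, /v/ (only a nasal (/m/, /n/, or /ŋ/) is licensed in coda position; onsets are limited to one consonant).

2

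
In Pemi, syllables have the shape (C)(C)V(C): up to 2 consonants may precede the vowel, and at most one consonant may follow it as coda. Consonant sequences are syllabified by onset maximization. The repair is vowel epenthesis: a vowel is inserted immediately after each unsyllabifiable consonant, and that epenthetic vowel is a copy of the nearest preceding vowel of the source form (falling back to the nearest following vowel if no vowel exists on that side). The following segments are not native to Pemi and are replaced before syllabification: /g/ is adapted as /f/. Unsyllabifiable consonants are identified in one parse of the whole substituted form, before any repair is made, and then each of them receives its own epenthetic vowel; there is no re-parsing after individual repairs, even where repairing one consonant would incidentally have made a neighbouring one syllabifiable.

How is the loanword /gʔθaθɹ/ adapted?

faʔθaθɹa

Substitution: /g/ → /f/, giving /fʔθaθɹ/.
Syllabifying with onset maximization leaves /f/, /ɹ/ stranded (at most one coda consonant is licensed; onsets may contain at most 2 consonants).
Inserting the epenthetic vowel yields /f/ → /fa/, /ɹ/ → /ɹa/.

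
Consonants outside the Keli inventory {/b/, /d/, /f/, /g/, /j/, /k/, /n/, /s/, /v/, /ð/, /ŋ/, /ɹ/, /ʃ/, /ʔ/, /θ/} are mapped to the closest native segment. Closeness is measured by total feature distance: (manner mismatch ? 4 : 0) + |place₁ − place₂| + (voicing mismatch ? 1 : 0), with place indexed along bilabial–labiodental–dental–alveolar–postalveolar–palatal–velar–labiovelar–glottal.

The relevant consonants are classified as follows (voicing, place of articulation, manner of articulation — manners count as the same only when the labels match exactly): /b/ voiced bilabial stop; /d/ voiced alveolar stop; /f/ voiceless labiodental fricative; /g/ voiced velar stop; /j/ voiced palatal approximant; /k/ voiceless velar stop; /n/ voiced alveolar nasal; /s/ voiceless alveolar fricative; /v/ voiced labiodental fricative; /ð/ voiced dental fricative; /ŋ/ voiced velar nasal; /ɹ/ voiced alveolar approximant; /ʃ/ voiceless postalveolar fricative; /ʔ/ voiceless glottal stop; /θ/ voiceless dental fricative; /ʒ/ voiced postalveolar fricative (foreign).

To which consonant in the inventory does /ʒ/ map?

ʃ

/ʃ/ is closest: same manner (fricative), place distance 0 (postalveolar→postalveolar), voicing differs (+1); total 1. Next closest is /s/ at distance 2.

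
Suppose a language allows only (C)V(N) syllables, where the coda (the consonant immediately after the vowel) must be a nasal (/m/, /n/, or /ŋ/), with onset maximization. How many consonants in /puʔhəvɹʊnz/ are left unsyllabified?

The consonants /ʔ/, /v/, /z/ cannot be parsed into a legal (C)V(N) syllable (only a nasal (/m/, /n/, or /ŋ/) is licensed in coda position; onsets are limited to one consonant).

3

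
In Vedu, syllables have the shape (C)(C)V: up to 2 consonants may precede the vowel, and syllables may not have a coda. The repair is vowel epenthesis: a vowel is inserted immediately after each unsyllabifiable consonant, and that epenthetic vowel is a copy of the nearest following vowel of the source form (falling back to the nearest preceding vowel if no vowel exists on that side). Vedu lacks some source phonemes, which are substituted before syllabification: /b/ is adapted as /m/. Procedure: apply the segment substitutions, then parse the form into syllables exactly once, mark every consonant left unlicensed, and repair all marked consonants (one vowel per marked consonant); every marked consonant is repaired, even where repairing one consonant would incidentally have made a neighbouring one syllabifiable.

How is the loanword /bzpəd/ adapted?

məzpədə

Substitution: /b/ → /m/, giving /mzpəd/.
The consonants /m/, /d/ cannot be parsed into a legal (C)(C)V syllable (no codas are permitted; onsets may contain at most 2 consonants).
Inserting the epenthetic vowel yields /m/ → /mə/, /d/ → /də/.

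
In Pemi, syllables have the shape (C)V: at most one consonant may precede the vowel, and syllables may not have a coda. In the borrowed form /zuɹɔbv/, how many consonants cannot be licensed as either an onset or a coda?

2

Under (C)V, the unsyllabifiable consonants are /b/, /v/ (no codas are permitted; onsets are limited to one consonant).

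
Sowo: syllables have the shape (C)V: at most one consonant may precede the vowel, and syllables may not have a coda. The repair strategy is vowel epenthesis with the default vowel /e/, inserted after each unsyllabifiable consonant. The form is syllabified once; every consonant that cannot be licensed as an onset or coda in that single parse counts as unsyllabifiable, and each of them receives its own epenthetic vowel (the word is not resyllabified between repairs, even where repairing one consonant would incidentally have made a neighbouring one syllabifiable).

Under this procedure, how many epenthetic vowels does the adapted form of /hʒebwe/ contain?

2

The unsyllabifiable consonants are /h/, /b/; each receives one epenthetic vowel.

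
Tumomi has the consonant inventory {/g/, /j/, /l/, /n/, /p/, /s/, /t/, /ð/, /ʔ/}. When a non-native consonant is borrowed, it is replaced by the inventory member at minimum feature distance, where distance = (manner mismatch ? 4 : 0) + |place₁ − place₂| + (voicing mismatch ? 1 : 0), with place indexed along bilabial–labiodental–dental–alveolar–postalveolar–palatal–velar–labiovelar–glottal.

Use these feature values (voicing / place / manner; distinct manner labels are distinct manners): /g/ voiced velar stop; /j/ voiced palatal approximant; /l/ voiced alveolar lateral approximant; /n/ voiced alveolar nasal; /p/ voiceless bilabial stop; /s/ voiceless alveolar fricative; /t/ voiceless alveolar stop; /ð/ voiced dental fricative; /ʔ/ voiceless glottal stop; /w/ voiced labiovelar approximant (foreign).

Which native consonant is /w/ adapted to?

/j/ is closest: same manner (approximant), place distance 2 (labiovelar→palatal), same voicing; total 2. Next closest is /g/ at distance 5.

j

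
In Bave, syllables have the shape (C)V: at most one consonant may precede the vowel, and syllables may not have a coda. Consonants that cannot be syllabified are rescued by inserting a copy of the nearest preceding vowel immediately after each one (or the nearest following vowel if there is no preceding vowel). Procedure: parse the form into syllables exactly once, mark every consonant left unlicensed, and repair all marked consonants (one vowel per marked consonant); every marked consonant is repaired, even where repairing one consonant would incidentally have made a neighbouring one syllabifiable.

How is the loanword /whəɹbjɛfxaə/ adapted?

wəhəɹəbəjɛfɛxaə

The consonants /w/, /ɹ/, /b/, /f/ cannot be parsed into a legal (C)V syllable (no codas are permitted; onsets are limited to one consonant).
Each unlicensed consonant becomes the onset of a new syllable: /w/ → /wə/, /ɹ/ → /ɹə/, /b/ → /bə/, /f/ → /fɛ/.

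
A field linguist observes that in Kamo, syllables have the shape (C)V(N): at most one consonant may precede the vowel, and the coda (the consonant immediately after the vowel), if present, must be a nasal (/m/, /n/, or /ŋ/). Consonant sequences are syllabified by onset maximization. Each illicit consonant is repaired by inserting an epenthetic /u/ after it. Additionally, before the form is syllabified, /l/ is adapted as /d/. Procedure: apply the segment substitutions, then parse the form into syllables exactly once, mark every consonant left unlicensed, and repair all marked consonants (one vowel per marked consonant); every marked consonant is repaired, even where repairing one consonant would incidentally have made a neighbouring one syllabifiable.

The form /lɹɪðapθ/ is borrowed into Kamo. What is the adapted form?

duɹɪðapuθu

Substitution: /l/ → /d/, giving /dɹɪðapθ/.
The consonants /d/, /p/, /θ/ cannot be parsed into a legal (C)V(N) syllable (only a nasal (/m/, /n/, or /ŋ/) is licensed in coda position; onsets are limited to one consonant).
Inserting the epenthetic vowel yields /d/ → /du/, /p/ → /pu/, /θ/ → /θu/.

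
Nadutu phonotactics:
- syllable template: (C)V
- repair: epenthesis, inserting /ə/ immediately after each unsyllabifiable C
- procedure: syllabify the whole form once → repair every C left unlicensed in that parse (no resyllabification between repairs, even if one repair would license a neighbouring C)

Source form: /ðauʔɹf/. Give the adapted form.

ðauʔəɹəfə

The consonants /ʔ/, /ɹ/, /f/ cannot be parsed into a legal (C)V syllable (no codas are permitted; onsets are limited to one consonant).
Epenthesis after each stranded consonant: /ʔ/ → /ʔə/, /ɹ/ → /ɹə/, /f/ → /fə/.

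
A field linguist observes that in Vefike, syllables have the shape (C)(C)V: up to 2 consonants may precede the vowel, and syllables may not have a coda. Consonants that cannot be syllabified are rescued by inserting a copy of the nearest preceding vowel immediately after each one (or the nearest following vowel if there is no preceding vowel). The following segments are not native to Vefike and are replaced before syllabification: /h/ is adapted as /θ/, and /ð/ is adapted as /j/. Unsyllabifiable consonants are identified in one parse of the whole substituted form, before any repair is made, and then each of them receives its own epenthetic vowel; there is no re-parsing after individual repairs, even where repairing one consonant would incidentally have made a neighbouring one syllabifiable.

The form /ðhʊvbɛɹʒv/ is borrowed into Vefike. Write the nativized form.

Substitution: /ð/ → /j/, /h/ → /θ/, giving /jθʊvbɛɹʒv/.
Under (C)(C)V, the unsyllabifiable consonants are /ɹ/, /ʒ/, /v/ (no codas are permitted; onsets may contain at most 2 consonants).
Each unlicensed consonant becomes the onset of a new syllable: /ɹ/ → /ɹɛ/, /ʒ/ → /ʒɛ/, /v/ → /vɛ/.

jθʊvbɛɹɛʒɛvɛ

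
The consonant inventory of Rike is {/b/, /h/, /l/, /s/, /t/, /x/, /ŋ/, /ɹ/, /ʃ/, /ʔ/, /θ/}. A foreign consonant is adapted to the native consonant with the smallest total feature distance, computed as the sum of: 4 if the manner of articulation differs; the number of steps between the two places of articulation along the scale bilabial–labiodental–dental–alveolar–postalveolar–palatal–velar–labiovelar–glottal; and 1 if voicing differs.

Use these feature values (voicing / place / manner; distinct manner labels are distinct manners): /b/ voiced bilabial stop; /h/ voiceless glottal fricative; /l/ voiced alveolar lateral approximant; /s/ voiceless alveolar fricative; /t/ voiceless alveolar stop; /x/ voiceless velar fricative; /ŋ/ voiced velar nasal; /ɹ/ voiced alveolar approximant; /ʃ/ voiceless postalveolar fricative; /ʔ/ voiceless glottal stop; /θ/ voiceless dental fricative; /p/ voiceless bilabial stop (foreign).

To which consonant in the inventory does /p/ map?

/b/ is closest: same manner (stop), place distance 0 (bilabial→bilabial), voicing differs (+1); total 1. Next closest is /t/ at distance 3.

b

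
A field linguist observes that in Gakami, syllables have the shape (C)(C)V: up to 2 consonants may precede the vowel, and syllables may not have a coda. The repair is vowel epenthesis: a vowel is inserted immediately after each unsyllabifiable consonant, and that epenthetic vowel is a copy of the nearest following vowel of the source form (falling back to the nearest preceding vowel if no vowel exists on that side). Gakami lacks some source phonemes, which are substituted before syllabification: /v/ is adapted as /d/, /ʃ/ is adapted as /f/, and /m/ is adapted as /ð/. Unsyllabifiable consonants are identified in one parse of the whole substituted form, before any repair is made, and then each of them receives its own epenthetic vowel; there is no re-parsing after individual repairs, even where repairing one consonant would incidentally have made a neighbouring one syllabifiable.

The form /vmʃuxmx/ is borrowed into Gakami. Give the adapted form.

duðfuxuðuxu

Substitution: /v/ → /d/, /m/ → /ð/, /ʃ/ → /f/, giving /dðfuxðx/.
The consonants /d/, /x/, /ð/, /x/ cannot be parsed into a legal (C)(C)V syllable (no codas are permitted; onsets may contain at most 2 consonants).
Each unlicensed consonant becomes the onset of a new syllable: /d/ → /du/, /x/ → /xu/, /ð/ → /ðu/, /x/ → /xu/.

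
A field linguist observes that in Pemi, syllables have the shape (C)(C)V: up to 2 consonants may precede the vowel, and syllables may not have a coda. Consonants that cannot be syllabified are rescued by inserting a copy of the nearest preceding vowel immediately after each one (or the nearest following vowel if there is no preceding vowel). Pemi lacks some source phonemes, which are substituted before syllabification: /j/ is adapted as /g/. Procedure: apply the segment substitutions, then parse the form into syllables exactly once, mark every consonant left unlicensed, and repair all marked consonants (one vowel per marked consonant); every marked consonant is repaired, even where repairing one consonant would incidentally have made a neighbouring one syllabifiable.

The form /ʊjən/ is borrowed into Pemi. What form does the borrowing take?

Substitution: /j/ → /g/, giving /ʊgən/.
Under (C)(C)V, the unsyllabifiable consonants are /n/ (no codas are permitted; onsets may contain at most 2 consonants).
Inserting the epenthetic vowel yields /n/ → /nə/.

ʊgənə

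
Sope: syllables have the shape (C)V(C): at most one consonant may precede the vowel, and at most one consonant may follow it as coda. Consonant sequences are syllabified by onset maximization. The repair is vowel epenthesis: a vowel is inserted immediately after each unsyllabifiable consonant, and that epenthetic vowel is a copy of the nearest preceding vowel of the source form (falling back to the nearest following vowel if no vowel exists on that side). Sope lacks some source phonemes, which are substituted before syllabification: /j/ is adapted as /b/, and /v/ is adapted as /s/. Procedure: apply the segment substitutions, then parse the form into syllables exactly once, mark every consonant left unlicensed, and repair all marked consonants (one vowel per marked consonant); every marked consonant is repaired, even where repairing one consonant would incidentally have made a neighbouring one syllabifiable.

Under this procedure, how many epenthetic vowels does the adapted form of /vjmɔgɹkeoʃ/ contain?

After substitution the input is /sbmɔgɹkeoʃ/.
The unsyllabifiable consonants are /s/, /b/, /ɹ/; each receives one epenthetic vowel.

3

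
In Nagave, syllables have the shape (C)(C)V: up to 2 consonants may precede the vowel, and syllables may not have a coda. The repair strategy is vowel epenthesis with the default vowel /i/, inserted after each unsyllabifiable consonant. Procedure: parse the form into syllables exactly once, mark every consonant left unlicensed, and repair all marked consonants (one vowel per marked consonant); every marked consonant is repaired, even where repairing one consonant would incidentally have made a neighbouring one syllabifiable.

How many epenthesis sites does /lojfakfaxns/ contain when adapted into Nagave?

3

The unsyllabifiable consonants are /x/, /n/, /s/; each receives one epenthetic vowel.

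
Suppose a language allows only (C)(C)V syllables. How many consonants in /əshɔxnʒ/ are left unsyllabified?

3

Under (C)(C)V, the unsyllabifiable consonants are /x/, /n/, /ʒ/ (no codas are permitted; onsets may contain at most 2 consonants).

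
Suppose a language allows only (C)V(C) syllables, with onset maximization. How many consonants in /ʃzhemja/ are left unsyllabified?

2

Syllabifying with onset maximization leaves /ʃ/, /z/ stranded (at most one coda consonant is licensed; onsets are limited to one consonant).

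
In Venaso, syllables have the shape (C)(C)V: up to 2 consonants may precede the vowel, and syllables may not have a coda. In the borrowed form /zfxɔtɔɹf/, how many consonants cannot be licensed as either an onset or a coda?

Under (C)(C)V, the unsyllabifiable consonants are /z/, /ɹ/, /f/ (no codas are permitted; onsets may contain at most 2 consonants).

3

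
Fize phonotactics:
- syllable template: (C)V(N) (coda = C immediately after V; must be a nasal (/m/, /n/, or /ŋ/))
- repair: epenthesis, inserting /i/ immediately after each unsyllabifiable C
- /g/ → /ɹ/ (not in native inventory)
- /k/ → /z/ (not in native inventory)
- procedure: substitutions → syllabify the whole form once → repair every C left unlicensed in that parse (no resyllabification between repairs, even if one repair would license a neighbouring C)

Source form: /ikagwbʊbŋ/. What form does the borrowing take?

izaɹiwibʊbiŋi

Substitution: /k/ → /z/, /g/ → /ɹ/, giving /izaɹwbʊbŋ/.
Syllabifying with onset maximization leaves /ɹ/, /w/, /b/, /ŋ/ stranded (only a nasal (/m/, /n/, or /ŋ/) is licensed in coda position; onsets are limited to one consonant).
Epenthesis after each stranded consonant: /ɹ/ → /ɹi/, /w/ → /wi/, /b/ → /bi/, /ŋ/ → /ŋi/.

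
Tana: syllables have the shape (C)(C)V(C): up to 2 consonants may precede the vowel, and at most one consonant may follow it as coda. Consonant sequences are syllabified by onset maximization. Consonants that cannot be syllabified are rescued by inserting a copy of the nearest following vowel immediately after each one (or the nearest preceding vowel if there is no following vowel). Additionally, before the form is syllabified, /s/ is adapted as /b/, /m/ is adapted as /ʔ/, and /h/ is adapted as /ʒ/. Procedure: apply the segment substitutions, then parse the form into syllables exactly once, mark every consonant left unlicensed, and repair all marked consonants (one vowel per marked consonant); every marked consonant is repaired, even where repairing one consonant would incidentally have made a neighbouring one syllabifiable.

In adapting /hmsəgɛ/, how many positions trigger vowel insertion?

After substitution the input is /ʒʔbəgɛ/.
The unsyllabifiable consonants are /ʒ/; each receives one epenthetic vowel.

1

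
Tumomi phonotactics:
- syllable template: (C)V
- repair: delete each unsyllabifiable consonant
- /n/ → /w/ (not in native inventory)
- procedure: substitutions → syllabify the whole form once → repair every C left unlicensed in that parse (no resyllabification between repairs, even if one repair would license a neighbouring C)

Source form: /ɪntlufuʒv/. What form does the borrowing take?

ɪlufu

Substitution: /n/ → /w/, giving /ɪwtlufuʒv/.
Under (C)V, the unsyllabifiable consonants are /w/, /t/, /ʒ/, /v/ (no codas are permitted; onsets are limited to one consonant).
Each unlicensed consonant is deleted: /w/, /t/, /ʒ/, /v/.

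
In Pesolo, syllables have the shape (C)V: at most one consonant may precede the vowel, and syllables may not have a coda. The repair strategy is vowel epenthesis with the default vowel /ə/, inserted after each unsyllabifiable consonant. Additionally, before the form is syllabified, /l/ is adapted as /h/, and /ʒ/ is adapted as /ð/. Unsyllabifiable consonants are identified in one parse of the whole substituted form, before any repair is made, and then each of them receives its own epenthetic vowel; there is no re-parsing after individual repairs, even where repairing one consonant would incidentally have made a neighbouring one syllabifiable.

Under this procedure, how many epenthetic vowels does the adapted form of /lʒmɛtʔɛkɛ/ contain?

After substitution the input is /hðmɛtʔɛkɛ/.
The unsyllabifiable consonants are /h/, /ð/, /t/; each receives one epenthetic vowel.

3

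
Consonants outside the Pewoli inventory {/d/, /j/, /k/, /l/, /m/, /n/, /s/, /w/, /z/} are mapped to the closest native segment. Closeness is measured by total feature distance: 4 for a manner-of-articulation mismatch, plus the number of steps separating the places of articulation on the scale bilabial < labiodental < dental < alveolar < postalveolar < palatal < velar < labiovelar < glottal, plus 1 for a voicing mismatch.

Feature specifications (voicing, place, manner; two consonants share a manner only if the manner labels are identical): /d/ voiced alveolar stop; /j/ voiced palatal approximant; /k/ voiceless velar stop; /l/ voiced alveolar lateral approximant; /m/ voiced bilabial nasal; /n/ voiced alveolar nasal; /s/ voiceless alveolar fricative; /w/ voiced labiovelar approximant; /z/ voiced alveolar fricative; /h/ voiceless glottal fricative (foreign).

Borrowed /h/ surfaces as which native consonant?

s

/s/ is closest: same manner (fricative), place distance 5 (glottal→alveolar), same voicing; total 5. Next closest is /k/ at distance 6.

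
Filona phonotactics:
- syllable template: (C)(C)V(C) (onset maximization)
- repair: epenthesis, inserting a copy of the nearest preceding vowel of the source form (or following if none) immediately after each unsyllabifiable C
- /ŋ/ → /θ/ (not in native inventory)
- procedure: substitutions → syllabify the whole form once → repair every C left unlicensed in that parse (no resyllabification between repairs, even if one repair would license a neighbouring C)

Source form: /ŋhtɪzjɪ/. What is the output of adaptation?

Substitution: /ŋ/ → /θ/, giving /θhtɪzjɪ/.
Syllabifying with onset maximization leaves /θ/ stranded (at most one coda consonant is licensed; onsets may contain at most 2 consonants).
Each unlicensed consonant becomes the onset of a new syllable: /θ/ → /θɪ/.

θɪhtɪzjɪ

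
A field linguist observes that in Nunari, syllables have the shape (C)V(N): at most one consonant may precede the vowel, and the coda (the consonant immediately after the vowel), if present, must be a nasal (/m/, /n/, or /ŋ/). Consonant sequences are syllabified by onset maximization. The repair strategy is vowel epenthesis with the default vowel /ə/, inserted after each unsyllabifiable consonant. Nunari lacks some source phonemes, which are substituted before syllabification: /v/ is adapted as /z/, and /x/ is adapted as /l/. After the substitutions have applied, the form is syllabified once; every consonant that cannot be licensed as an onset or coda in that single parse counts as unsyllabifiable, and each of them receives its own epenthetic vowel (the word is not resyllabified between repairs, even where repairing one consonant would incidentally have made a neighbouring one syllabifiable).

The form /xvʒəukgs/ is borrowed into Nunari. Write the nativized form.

Substitution: /x/ → /l/, /v/ → /z/, giving /lzʒəukgs/.
The consonants /l/, /z/, /k/, /g/, /s/ cannot be parsed into a legal (C)V(N) syllable (only a nasal (/m/, /n/, or /ŋ/) is licensed in coda position; onsets are limited to one consonant).
Each unlicensed consonant becomes the onset of a new syllable: /l/ → /lə/, /z/ → /zə/, /k/ → /kə/, /g/ → /gə/, /s/ → /sə/.

ləzəʒəukəgəsə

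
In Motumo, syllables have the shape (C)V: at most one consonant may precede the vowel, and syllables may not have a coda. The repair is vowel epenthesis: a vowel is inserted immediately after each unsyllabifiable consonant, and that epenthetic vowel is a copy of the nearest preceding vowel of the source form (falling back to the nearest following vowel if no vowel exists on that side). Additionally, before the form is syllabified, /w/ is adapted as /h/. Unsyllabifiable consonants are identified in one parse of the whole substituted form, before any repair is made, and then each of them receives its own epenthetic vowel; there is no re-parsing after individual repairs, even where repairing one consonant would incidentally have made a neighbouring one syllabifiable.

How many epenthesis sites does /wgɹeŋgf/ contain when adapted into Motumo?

After substitution the input is /hgɹeŋgf/.
The unsyllabifiable consonants are /h/, /g/, /ŋ/, /g/, /f/; each receives one epenthetic vowel.

5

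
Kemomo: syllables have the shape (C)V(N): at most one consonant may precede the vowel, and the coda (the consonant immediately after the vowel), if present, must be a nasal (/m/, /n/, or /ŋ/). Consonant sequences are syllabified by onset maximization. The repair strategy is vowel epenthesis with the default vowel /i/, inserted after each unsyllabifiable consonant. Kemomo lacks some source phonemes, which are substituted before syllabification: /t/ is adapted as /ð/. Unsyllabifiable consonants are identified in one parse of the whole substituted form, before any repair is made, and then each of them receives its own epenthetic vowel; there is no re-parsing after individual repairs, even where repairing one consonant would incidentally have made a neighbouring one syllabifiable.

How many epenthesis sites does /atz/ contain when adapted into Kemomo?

After substitution the input is /aðz/.
The unsyllabifiable consonants are /ð/, /z/; each receives one epenthetic vowel.

2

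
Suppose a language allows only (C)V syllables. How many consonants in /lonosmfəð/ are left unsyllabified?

3

Syllabifying with onset maximization leaves /s/, /m/, /ð/ stranded (no codas are permitted; onsets are limited to one consonant).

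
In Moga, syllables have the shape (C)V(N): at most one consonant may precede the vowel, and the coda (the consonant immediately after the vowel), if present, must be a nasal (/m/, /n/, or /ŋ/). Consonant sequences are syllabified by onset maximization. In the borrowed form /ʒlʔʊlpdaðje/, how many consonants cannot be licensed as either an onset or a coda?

The consonants /ʒ/, /l/, /l/, /p/, /ð/ cannot be parsed into a legal (C)V(N) syllable (only a nasal (/m/, /n/, or /ŋ/) is licensed in coda position; onsets are limited to one consonant).

5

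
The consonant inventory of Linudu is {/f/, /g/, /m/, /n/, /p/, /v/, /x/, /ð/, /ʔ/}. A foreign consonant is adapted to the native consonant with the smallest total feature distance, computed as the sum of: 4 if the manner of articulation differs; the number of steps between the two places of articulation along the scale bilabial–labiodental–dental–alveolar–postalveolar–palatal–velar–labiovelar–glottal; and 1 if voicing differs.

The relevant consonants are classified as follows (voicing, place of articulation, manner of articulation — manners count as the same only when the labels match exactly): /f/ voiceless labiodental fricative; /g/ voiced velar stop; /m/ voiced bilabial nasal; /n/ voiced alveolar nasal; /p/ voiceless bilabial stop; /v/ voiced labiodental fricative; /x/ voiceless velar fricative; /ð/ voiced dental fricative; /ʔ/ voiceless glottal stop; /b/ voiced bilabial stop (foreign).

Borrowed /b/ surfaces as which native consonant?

p

/p/ is closest: same manner (stop), place distance 0 (bilabial→bilabial), voicing differs (+1); total 1. Next closest is /m/ at distance 4.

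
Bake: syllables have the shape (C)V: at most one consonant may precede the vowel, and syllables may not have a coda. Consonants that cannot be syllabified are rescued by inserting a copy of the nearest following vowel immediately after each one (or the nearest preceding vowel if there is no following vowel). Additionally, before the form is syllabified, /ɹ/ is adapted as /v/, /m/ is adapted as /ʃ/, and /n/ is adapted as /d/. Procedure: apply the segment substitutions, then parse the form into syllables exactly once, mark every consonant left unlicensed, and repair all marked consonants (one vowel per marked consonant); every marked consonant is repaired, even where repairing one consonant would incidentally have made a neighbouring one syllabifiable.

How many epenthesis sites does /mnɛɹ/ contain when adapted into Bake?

After substitution the input is /ʃdɛv/.
The unsyllabifiable consonants are /ʃ/, /v/; each receives one epenthetic vowel.

2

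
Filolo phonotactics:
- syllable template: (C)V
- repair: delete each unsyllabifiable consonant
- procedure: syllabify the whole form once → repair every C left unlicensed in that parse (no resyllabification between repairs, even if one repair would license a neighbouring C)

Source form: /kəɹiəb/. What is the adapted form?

kəɹiə

The consonants /b/ cannot be parsed into a legal (C)V syllable (no codas are permitted; onsets are limited to one consonant).
Deletion applies to /b/.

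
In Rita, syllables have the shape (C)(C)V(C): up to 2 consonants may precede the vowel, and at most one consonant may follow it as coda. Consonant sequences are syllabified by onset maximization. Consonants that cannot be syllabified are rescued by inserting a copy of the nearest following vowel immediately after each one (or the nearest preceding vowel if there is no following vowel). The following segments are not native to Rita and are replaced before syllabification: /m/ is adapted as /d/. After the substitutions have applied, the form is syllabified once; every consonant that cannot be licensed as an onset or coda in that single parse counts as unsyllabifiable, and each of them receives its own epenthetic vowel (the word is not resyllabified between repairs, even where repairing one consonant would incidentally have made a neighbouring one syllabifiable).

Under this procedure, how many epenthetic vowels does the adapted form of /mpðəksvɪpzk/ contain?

3

After substitution the input is /dpðəksvɪpzk/.
The unsyllabifiable consonants are /d/, /z/, /k/; each receives one epenthetic vowel.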